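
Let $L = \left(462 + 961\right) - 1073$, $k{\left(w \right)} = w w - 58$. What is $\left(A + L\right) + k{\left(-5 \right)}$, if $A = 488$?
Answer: $805$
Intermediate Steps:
$k{\left(w \right)} = -58 + w^{2}$ ($k{\left(w \right)} = w^{2} - 58 = -58 + w^{2}$)
$L = 350$ ($L = 1423 - 1073 = 350$)
$\left(A + L\right) + k{\left(-5 \right)} = \left(488 + 350\right) - \left(58 - \left(-5\right)^{2}\right) = 838 + \left(-58 + 25\right) = 838 - 33 = 805$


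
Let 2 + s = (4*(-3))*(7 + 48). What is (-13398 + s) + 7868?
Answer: -6192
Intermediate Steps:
s = -662 (s = -2 + (4*(-3))*(7 + 48) = -2 - 12*55 = -2 - 660 = -662)
(-13398 + s) + 7868 = (-13398 - 662) + 7868 = -14060 + 7868 = -6192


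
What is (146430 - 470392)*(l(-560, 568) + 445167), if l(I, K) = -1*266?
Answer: -144131017762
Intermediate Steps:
l(I, K) = -266
(146430 - 470392)*(l(-560, 568) + 445167) = (146430 - 470392)*(-266 + 445167) = -323962*444901 = -144131017762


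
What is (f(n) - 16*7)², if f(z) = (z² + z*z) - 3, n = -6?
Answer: 1849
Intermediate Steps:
f(z) = -3 + 2*z² (f(z) = (z² + z²) - 3 = 2*z² - 3 = -3 + 2*z²)
(f(n) - 16*7)² = ((-3 + 2*(-6)²) - 16*7)² = ((-3 + 2*36) - 112)² = ((-3 + 72) - 112)² = (69 - 112)² = (-43)² = 1849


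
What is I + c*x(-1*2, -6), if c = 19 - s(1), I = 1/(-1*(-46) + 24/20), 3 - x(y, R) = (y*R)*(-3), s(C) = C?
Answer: 165677/236 ≈ 702.02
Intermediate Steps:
x(y, R) = 3 + 3*R*y (x(y, R) = 3 - y*R*(-3) = 3 - R*y*(-3) = 3 - (-3)*R*y = 3 + 3*R*y)
I = 5/236 (I = 1/(46 + 24*(1/20)) = 1/(46 + 6/5) = 1/(236/5) = 5/236 ≈ 0.021186)
c = 18 (c = 19 - 1*1 = 19 - 1 = 18)
I + c*x(-1*2, -6) = 5/236 + 18*(3 + 3*(-6)*(-1*2)) = 5/236 + 18*(3 + 3*(-6)*(-2)) = 5/236 + 18*(3 + 36) = 5/236 + 18*39 = 5/236 + 702 = 165677/236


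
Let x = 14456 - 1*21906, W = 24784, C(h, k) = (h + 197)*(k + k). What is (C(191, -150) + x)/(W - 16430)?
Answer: -61925/4177 ≈ -14.825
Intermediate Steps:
C(h, k) = 2*k*(197 + h) (C(h, k) = (197 + h)*(2*k) = 2*k*(197 + h))
x = -7450 (x = 14456 - 21906 = -7450)
(C(191, -150) + x)/(W - 16430) = (2*(-150)*(197 + 191) - 7450)/(24784 - 16430) = (2*(-150)*388 - 7450)/8354 = (-116400 - 7450)*(1/8354) = -123850*1/8354 = -61925/4177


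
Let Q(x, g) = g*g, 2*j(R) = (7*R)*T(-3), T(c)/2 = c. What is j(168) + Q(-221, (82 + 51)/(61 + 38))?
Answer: -34560239/9801 ≈ -3526.2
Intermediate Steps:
T(c) = 2*c
j(R) = -21*R (j(R) = ((7*R)*(2*(-3)))/2 = ((7*R)*(-6))/2 = (-42*R)/2 = -21*R)
Q(x, g) = g**2
j(168) + Q(-221, (82 + 51)/(61 + 38)) = -21*168 + ((82 + 51)/(61 + 38))**2 = -3528 + (133/99)**2 = -3528 + 17689/9801 = -34560239/9801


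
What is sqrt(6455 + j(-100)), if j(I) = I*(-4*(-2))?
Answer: sqrt(5655) ≈ 75.200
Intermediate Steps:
j(I) = 8*I (j(I) = I*8 = 8*I)
sqrt(6455 + j(-100)) = sqrt(6455 + 8*(-100)) = sqrt(6455 - 800) = sqrt(5655)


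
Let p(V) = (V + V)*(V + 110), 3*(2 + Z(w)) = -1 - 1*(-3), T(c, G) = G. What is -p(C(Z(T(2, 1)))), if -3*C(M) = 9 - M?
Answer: 59458/81 ≈ 734.05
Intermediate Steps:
Z(w) = -4/3 (Z(w) = -2 + (-1 - 1*(-3))/3 = -2 + (-1 + 3)/3 = -2 + (1/3)*2 = -2 + 2/3 = -4/3)
C(M) = -3 + M/3 (C(M) = -(9 - M)/3 = -3 + M/3)
p(V) = 2*V*(110 + V) (p(V) = (2*V)*(110 + V) = 2*V*(110 + V))
-p(C(Z(T(2, 1)))) = -2*(-3 + (1/3)*(-4/3))*(110 + (-3 + (1/3)*(-4/3))) = -2*(-3 - 4/9)*(110 + (-3 - 4/9)) = -2*(-31)*(110 - 31/9)/9 = -2*(-31)*959/(9*9) = -1*(-59458/81) = 59458/81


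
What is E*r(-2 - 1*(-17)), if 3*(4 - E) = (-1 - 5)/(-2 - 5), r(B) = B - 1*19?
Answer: -104/7 ≈ -14.857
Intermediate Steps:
r(B) = -19 + B (r(B) = B - 19 = -19 + B)
E = 26/7 (E = 4 - (-1 - 5)/(3*(-2 - 5)) = 4 - (-2)/(-7) = 4 - (-2)*(-1)/7 = 4 - 1/3*6/7 = 4 - 2/7 = 26/7 ≈ 3.7143)
E*r(-2 - 1*(-17)) = 26*(-19 + (-2 - 1*(-17)))/7 = 26*(-19 + (-2 + 17))/7 = 26*(-19 + 15)/7 = (26/7)*(-4) = -104/7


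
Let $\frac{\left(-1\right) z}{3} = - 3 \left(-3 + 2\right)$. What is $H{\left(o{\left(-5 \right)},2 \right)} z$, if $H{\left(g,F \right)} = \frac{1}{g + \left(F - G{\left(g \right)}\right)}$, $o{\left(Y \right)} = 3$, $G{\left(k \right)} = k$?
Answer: $- \frac{9}{2} \approx -4.5$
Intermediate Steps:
$z = -9$ ($z = - 3 \left(- 3 \left(-3 + 2\right)\right) = - 3 \left(\left(-3\right) \left(-1\right)\right) = \left(-3\right) 3 = -9$)
$H{\left(g,F \right)} = \frac{1}{F}$ ($H{\left(g,F \right)} = \frac{1}{g + \left(F - g\right)} = \frac{1}{F}$)
$H{\left(o{\left(-5 \right)},2 \right)} z = \frac{1}{2} \left(-9\right) = - \frac{9}{2}$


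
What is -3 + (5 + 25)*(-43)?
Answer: -1293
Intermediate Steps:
-3 + (5 + 25)*(-43) = -3 + 30*(-43) = -3 - 1290 = -1293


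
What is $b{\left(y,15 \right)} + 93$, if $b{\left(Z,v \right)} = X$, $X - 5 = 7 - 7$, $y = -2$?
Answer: $98$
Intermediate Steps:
$X = 5$ ($X = 5 + \left(7 - 7\right) = 5 + 0 = 5$)
$b{\left(Z,v \right)} = 5$
$b{\left(y,15 \right)} + 93 = 5 + 93 = 98$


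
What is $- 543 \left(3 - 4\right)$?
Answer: $543$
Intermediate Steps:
$- 543 \left(3 - 4\right) = \left(-543\right) \left(-1\right) = 543$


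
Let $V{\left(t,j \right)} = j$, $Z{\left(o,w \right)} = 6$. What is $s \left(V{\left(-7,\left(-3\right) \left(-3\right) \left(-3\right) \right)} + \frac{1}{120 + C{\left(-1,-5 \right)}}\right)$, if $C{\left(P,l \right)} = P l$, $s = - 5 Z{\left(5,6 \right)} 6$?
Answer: $\frac{121464}{25} \approx 4858.6$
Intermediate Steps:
$s = -180$ ($s = \left(-5\right) 6 \cdot 6 = \left(-30\right) 6 = -180$)
$s \left(V{\left(-7,\left(-3\right) \left(-3\right) \left(-3\right) \right)} + \frac{1}{120 + C{\left(-1,-5 \right)}}\right) = - 180 \left(\left(-3\right) \left(-3\right) \left(-3\right) + \frac{1}{120 - -5}\right) = - 180 \left(9 \left(-3\right) + \frac{1}{120 + 5}\right) = - 180 \left(-27 + \frac{1}{125}\right) = \left(-180\right) \left(- \frac{3374}{125}\right) = \frac{121464}{25}$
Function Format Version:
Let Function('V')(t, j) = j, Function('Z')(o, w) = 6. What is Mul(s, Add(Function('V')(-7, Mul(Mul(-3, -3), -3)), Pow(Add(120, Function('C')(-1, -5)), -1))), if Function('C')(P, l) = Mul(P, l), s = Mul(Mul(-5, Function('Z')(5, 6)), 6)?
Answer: Rational(121464, 25) ≈ 4858.6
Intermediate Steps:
s = -180 (s = Mul(Mul(-5, 6), 6) = Mul(-30, 6) = -180)
Mul(s, Add(Function('V')(-7, Mul(Mul(-3, -3), -3)), Pow(Add(120, Function('C')(-1, -5)), -1))) = Mul(-180, Add(Mul(Mul(-3, -3), -3), Pow(Add(120, Mul(-1, -5)), -1))) = Mul(-180, Add(Mul(9, -3), Pow(Add(120, 5), -1))) = Mul(-180, Add(-27, Pow(125, -1))) = Mul(-180, Add(-27, Rational(1, 125))) = Mul(-180, Rational(-3374, 125)) = Rational(121464, 25)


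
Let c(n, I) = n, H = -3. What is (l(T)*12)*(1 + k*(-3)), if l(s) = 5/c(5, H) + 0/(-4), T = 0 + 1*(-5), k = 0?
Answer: 12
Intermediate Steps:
T = -5 (T = 0 - 5 = -5)
l(s) = 1 (l(s) = 5/5 + 0/(-4) = 5*(1/5) + 0*(-1/4) = 1 + 0 = 1)
(l(T)*12)*(1 + k*(-3)) = (1*12)*(1 + 0*(-3)) = 12*(1 + 0) = 12*1 = 12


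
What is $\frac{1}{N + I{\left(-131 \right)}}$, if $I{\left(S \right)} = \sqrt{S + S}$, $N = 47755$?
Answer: $\frac{47755}{2280540287} - \frac{i \sqrt{262}}{2280540287} \approx 2.094 \cdot 10^{-5} - 7.0976 \cdot 10^{-9} i$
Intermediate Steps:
$I{\left(S \right)} = \sqrt{2} \sqrt{S}$ ($I{\left(S \right)} = \sqrt{2 S} = \sqrt{2} \sqrt{S}$)
$\frac{1}{N + I{\left(-131 \right)}} = \frac{1}{47755 + \sqrt{2} \sqrt{-131}} = \frac{1}{47755 + \sqrt{2} i \sqrt{131}} = \frac{1}{47755 + i \sqrt{262}}$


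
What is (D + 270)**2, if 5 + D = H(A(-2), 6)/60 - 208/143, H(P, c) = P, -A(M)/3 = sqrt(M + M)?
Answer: 840419979/12100 - 2899*I/55 ≈ 69456.0 - 52.709*I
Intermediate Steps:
A(M) = -3*sqrt(2)*sqrt(M) (A(M) = -3*sqrt(M + M) = -3*sqrt(2)*sqrt(M))
D = -71/11 - I/10 (D = -5 + (-3*sqrt(2)*sqrt(-2)/60 - 208/143) = -5 + (-3*sqrt(2)*I*sqrt(2)*(1/60) - 208*1/143) = -5 + (-6*I*(1/60) - 16/11) = -5 + (-I/10 - 16/11) = -5 + (-16/11 - I/10) = -71/11 - I/10 ≈ -6.4545 - 0.1*I)
(D + 270)**2 = ((-71/11 - I/10) + 270)**2 = (2899/11 - I/10)**2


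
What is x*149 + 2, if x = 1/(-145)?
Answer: 141/145 ≈ 0.97241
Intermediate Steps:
x = -1/145 ≈ -0.0068966
x*149 + 2 = -1/145*149 + 2 = -149/145 + 2 = 141/145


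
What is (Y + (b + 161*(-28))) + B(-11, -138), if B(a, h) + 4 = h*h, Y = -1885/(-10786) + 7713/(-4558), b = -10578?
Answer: 48578568091/12290647 ≈ 3952.5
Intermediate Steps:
Y = -18650147/12290647 (Y = -1885*(-1/10786) + 7713*(-1/4558) = 1885/10786 - 7713/4558 = -18650147/12290647 ≈ -1.5174)
B(a, h) = -4 + h² (B(a, h) = -4 + h*h = -4 + h²)
(Y + (b + 161*(-28))) + B(-11, -138) = (-18650147/12290647 + (-10578 + 161*(-28))) + (-4 + (-138)²) = (-18650147/12290647 + (-10578 - 4508)) + (-4 + 19044) = (-18650147/12290647 - 15086) + 19040 = -185435350789/12290647 + 19040 = 48578568091/12290647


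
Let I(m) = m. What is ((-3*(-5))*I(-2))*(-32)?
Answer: 960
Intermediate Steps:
((-3*(-5))*I(-2))*(-32) = (-3*(-5)*(-2))*(-32) = (15*(-2))*(-32) = -30*(-32) = 960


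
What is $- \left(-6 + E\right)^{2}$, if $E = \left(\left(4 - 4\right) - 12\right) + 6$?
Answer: $-144$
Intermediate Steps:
$E = -6$ ($E = \left(\left(4 - 4\right) - 12\right) + 6 = \left(0 - 12\right) + 6 = -12 + 6 = -6$)
$- \left(-6 + E\right)^{2} = - \left(-6 - 6\right)^{2} = - \left(-12\right)^{2} = \left(-1\right) 144 = -144$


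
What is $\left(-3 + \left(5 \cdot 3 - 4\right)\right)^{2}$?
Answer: $64$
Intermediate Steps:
$\left(-3 + \left(5 \cdot 3 - 4\right)\right)^{2} = \left(-3 + \left(15 - 4\right)\right)^{2} = \left(-3 + 11\right)^{2} = 8^{2} = 64$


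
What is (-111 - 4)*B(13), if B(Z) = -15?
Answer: 1725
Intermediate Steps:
(-111 - 4)*B(13) = (-111 - 4)*(-15) = -115*(-15) = 1725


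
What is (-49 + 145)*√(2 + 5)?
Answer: 96*√7 ≈ 253.99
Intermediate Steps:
(-49 + 145)*√(2 + 5) = 96*√7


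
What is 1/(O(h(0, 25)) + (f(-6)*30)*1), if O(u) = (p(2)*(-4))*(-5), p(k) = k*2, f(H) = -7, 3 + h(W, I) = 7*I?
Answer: -1/130 ≈ -0.0076923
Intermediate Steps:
h(W, I) = -3 + 7*I
p(k) = 2*k
O(u) = 80 (O(u) = ((2*2)*(-4))*(-5) = (4*(-4))*(-5) = -16*(-5) = 80)
1/(O(h(0, 25)) + (f(-6)*30)*1) = 1/(80 - 7*30*1) = 1/(80 - 210*1) = 1/(80 - 210) = 1/(-130) = -1/130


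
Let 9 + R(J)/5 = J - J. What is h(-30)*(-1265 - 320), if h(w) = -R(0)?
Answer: -71325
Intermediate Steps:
R(J) = -45 (R(J) = -45 + 5*(J - J) = -45 + 5*0 = -45 + 0 = -45)
h(w) = 45 (h(w) = -1*(-45) = 45)
h(-30)*(-1265 - 320) = 45*(-1265 - 320) = 45*(-1585) = -71325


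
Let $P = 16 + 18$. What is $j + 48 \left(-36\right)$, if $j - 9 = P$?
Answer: $-1685$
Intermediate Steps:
$P = 34$
$j = 43$ ($j = 9 + 34 = 43$)
$j + 48 \left(-36\right) = 43 + 48 \left(-36\right) = 43 - 1728 = -1685$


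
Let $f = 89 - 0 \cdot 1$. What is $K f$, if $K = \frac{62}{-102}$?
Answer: $- \frac{2759}{51} \approx -54.098$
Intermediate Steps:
$K = - \frac{31}{51}$ ($K = 62 \left(- \frac{1}{102}\right) = - \frac{31}{51} \approx -0.60784$)
$f = 89$ ($f = 89 - 0 = 89 + 0 = 89$)
$K f = \left(- \frac{31}{51}\right) 89 = - \frac{2759}{51}$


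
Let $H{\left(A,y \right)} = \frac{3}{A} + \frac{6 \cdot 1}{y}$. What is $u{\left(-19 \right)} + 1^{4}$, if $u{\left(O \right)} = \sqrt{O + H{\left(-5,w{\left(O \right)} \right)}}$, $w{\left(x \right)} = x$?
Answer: $1 + \frac{2 i \sqrt{44935}}{95} \approx 1.0 + 4.4627 i$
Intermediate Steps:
$H{\left(A,y \right)} = \frac{3}{A} + \frac{6}{y}$
$u{\left(O \right)} = \sqrt{- \frac{3}{5} + O + \frac{6}{O}}$ ($u{\left(O \right)} = \sqrt{O + \left(\frac{3}{-5} + \frac{6}{O}\right)} = \sqrt{O + \left(3 \left(- \frac{1}{5}\right) + \frac{6}{O}\right)} = \sqrt{O - \left(\frac{3}{5} - \frac{6}{O}\right)} = \sqrt{- \frac{3}{5} + O + \frac{6}{O}}$)
$u{\left(-19 \right)} + 1^{4} = \frac{\sqrt{-15 + 25 \left(-19\right) + \frac{150}{-19}}}{5} + 1^{4} = \frac{\sqrt{-15 - 475 + 150 \left(- \frac{1}{19}\right)}}{5} + 1 = \frac{\sqrt{-15 - 475 - \frac{150}{19}}}{5} + 1 = \frac{\sqrt{- \frac{9460}{19}}}{5} + 1 = \frac{\frac{2}{19} i \sqrt{44935}}{5} + 1 = \frac{2 i \sqrt{44935}}{95} + 1 = 1 + \frac{2 i \sqrt{44935}}{95}$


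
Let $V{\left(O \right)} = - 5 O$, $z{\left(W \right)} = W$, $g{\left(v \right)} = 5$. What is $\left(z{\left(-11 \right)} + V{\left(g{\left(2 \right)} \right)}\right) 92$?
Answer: $-3312$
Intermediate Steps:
$\left(z{\left(-11 \right)} + V{\left(g{\left(2 \right)} \right)}\right) 92 = \left(-11 - 25\right) 92 = \left(-36\right) 92 = -3312$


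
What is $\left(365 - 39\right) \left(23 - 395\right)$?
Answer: $-121272$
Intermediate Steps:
$\left(365 - 39\right) \left(23 - 395\right) = 326 \left(23 - 395\right) = 326 \left(-372\right) = -121272$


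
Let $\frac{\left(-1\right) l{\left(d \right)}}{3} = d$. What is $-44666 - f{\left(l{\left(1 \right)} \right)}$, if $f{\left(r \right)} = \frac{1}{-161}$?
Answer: $- \frac{7191225}{161} \approx -44666.0$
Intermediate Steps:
$l{\left(d \right)} = - 3 d$
$f{\left(r \right)} = - \frac{1}{161}$
$-44666 - f{\left(l{\left(1 \right)} \right)} = -44666 - - \frac{1}{161} = -44666 + \frac{1}{161} = - \frac{7191225}{161}$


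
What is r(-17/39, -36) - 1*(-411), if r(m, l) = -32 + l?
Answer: 343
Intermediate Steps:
r(-17/39, -36) - 1*(-411) = (-32 - 36) - 1*(-411) = -68 + 411 = 343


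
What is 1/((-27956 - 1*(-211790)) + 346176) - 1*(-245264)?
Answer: 129992372641/530010 ≈ 2.4526e+5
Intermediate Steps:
1/((-27956 - 1*(-211790)) + 346176) - 1*(-245264) = 1/((-27956 + 211790) + 346176) + 245264 = 1/(183834 + 346176) + 245264 = 1/530010 + 245264 = 129992372641/530010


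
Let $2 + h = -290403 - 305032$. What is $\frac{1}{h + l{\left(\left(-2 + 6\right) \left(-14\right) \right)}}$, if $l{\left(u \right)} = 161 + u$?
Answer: $- \frac{1}{595332} \approx -1.6797 \cdot 10^{-6}$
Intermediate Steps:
$h = -595437$ ($h = -2 - 595435 = -595437$)
$\frac{1}{h + l{\left(\left(-2 + 6\right) \left(-14\right) \right)}} = \frac{1}{-595437 + \left(161 + \left(-2 + 6\right) \left(-14\right)\right)} = \frac{1}{-595437 + \left(161 + 4 \left(-14\right)\right)} = \frac{1}{-595437 + \left(161 - 56\right)} = \frac{1}{-595437 + 105} = \frac{1}{-595332} = - \frac{1}{595332}$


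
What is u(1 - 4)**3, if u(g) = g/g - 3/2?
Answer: -1/8 ≈ -0.12500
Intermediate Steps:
u(g) = -1/2 (u(g) = 1 - 3*1/2 = 1 - 3/2 = -1/2)
u(1 - 4)**3 = (-1/2)**3 = -1/8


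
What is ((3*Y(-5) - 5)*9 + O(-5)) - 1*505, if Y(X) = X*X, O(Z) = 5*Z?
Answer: 100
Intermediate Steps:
Y(X) = X²
((3*Y(-5) - 5)*9 + O(-5)) - 1*505 = ((3*(-5)² - 5)*9 + 5*(-5)) - 1*505 = ((3*25 - 5)*9 - 25) - 505 = ((75 - 5)*9 - 25) - 505 = (70*9 - 25) - 505 = (630 - 25) - 505 = 605 - 505 = 100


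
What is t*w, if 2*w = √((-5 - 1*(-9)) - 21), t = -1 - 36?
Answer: -37*I*√17/2 ≈ -76.277*I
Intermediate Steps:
t = -37
w = I*√17/2 (w = √((-5 - 1*(-9)) - 21)/2 = √((-5 + 9) - 21)/2 = √(4 - 21)/2 = √(-17)/2 = (I*√17)/2 = I*√17/2 ≈ 2.0616*I)
t*w = -37*I*√17/2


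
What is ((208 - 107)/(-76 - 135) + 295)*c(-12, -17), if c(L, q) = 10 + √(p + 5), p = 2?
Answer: 621440/211 + 62144*√7/211 ≈ 3724.4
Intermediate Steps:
c(L, q) = 10 + √7 (c(L, q) = 10 + √(2 + 5) = 10 + √7)
((208 - 107)/(-76 - 135) + 295)*c(-12, -17) = ((208 - 107)/(-76 - 135) + 295)*(10 + √7) = (101/(-211) + 295)*(10 + √7) = (101*(-1/211) + 295)*(10 + √7) = (-101/211 + 295)*(10 + √7) = 62144*(10 + √7)/211 = 621440/211 + 62144*√7/211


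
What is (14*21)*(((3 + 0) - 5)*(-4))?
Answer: 2352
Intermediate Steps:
(14*21)*(((3 + 0) - 5)*(-4)) = 294*((3 - 5)*(-4)) = 294*(-2*(-4)) = 294*8 = 2352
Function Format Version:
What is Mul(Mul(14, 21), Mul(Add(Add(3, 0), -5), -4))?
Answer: 2352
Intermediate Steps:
Mul(Mul(14, 21), Mul(Add(Add(3, 0), -5), -4)) = Mul(294, Mul(Add(3, -5), -4)) = Mul(294, Mul(-2, -4)) = Mul(294, 8) = 2352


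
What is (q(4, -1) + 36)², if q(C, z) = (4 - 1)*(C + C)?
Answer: 3600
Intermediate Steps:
q(C, z) = 6*C (q(C, z) = 3*(2*C) = 6*C)
(q(4, -1) + 36)² = (6*4 + 36)² = (24 + 36)² = 60² = 3600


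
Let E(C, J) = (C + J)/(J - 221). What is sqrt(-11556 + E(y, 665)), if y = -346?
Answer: 7*I*sqrt(11622255)/222 ≈ 107.5*I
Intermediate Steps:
E(C, J) = (C + J)/(-221 + J)
sqrt(-11556 + E(y, 665)) = sqrt(-11556 + (-346 + 665)/(-221 + 665)) = sqrt(-11556 + 319/444) = sqrt(-5130545/444) = 7*I*sqrt(11622255)/222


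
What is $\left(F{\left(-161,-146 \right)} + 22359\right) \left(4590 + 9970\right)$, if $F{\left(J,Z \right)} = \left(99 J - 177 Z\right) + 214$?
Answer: $472850560$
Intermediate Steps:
$F{\left(J,Z \right)} = 214 - 177 Z + 99 J$ ($F{\left(J,Z \right)} = \left(- 177 Z + 99 J\right) + 214 = 214 - 177 Z + 99 J$)
$\left(F{\left(-161,-146 \right)} + 22359\right) \left(4590 + 9970\right) = \left(\left(214 - -25842 + 99 \left(-161\right)\right) + 22359\right) \left(4590 + 9970\right) = \left(\left(214 + 25842 - 15939\right) + 22359\right) 14560 = \left(10117 + 22359\right) 14560 = 32476 \cdot 14560 = 472850560$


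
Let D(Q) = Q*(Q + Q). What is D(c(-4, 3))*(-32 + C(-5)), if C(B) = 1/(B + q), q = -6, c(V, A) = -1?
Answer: -706/11 ≈ -64.182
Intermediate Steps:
D(Q) = 2*Q**2 (D(Q) = Q*(2*Q) = 2*Q**2)
C(B) = 1/(-6 + B) (C(B) = 1/(B - 6) = 1/(-6 + B))
D(c(-4, 3))*(-32 + C(-5)) = (2*(-1)**2)*(-32 + 1/(-6 - 5)) = (2*1)*(-32 + 1/(-11)) = 2*(-32 - 1/11) = 2*(-353/11) = -706/11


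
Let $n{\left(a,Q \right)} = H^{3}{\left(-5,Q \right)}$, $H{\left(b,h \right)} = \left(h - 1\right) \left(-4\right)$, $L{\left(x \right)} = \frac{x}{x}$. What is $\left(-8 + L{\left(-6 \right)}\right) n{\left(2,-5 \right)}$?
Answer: $-96768$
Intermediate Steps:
$L{\left(x \right)} = 1$
$H{\left(b,h \right)} = 4 - 4 h$ ($H{\left(b,h \right)} = \left(-1 + h\right) \left(-4\right) = 4 - 4 h$)
$n{\left(a,Q \right)} = \left(4 - 4 Q\right)^{3}$
$\left(-8 + L{\left(-6 \right)}\right) n{\left(2,-5 \right)} = \left(-8 + 1\right) \left(- 64 \left(-1 - 5\right)^{3}\right) = - 7 \left(- 64 \left(-6\right)^{3}\right) = - 7 \left(\left(-64\right) \left(-216\right)\right) = \left(-7\right) 13824 = -96768$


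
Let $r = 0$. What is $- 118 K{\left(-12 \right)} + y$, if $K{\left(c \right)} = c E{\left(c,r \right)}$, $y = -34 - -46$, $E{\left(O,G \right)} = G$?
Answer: $12$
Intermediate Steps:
$y = 12$ ($y = -34 + 46 = 12$)
$K{\left(c \right)} = 0$ ($K{\left(c \right)} = c 0 = 0$)
$- 118 K{\left(-12 \right)} + y = \left(-118\right) 0 + 12 = 0 + 12 = 12$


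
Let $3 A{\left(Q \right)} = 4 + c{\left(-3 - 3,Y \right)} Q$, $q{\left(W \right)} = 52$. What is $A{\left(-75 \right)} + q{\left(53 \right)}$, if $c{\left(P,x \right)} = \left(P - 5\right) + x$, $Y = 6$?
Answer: $\frac{535}{3} \approx 178.33$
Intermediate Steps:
$c{\left(P,x \right)} = -5 + P + x$ ($c{\left(P,x \right)} = \left(-5 + P\right) + x = -5 + P + x$)
$A{\left(Q \right)} = \frac{4}{3} - \frac{5 Q}{3}$ ($A{\left(Q \right)} = \frac{4 + \left(-5 - 6 + 6\right) Q}{3} = \frac{4 - 5 Q}{3} = \frac{4}{3} - \frac{5 Q}{3}$)
$A{\left(-75 \right)} + q{\left(53 \right)} = \left(\frac{4}{3} - -125\right) + 52 = \left(\frac{4}{3} + 125\right) + 52 = \frac{379}{3} + 52 = \frac{535}{3}$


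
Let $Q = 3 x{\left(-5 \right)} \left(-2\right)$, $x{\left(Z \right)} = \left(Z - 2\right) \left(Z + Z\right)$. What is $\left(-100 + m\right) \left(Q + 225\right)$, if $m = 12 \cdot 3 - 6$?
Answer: $13650$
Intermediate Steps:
$x{\left(Z \right)} = 2 Z \left(-2 + Z\right)$ ($x{\left(Z \right)} = \left(Z + \left(-3 + 1\right)\right) 2 Z = \left(Z - 2\right) 2 Z = \left(-2 + Z\right) 2 Z = 2 Z \left(-2 + Z\right)$)
$Q = -420$ ($Q = 3 \cdot 2 \left(-5\right) \left(-2 - 5\right) \left(-2\right) = 3 \cdot 2 \left(-5\right) \left(-7\right) \left(-2\right) = 3 \cdot 70 \left(-2\right) = 210 \left(-2\right) = -420$)
$m = 30$ ($m = 36 - 6 = 30$)
$\left(-100 + m\right) \left(Q + 225\right) = \left(-100 + 30\right) \left(-420 + 225\right) = \left(-70\right) \left(-195\right) = 13650$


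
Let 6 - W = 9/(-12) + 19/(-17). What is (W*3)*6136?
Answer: 2462070/17 ≈ 1.4483e+5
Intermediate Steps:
W = 535/68 (W = 6 - (9/(-12) + 19/(-17)) = 6 - (9*(-1/12) + 19*(-1/17)) = 6 - (-3/4 - 19/17) = 6 - 1*(-127/68) = 6 + 127/68 = 535/68 ≈ 7.8676)
(W*3)*6136 = ((535/68)*3)*6136 = (1605/68)*6136 = 2462070/17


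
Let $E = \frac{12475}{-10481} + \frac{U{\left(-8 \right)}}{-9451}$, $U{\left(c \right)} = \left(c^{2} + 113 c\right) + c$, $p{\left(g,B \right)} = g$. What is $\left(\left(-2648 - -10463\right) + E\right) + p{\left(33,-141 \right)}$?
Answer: $\frac{777281933151}{99055931} \approx 7846.9$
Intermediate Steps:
$U{\left(c \right)} = c^{2} + 114 c$
$E = - \frac{109013337}{99055931}$ ($E = \frac{12475}{-10481} + \frac{\left(-8\right) \left(114 - 8\right)}{-9451} = 12475 \left(- \frac{1}{10481}\right) + \left(-8\right) 106 \left(- \frac{1}{9451}\right) = - \frac{12475}{10481} - - \frac{848}{9451} = - \frac{12475}{10481} + \frac{848}{9451} = - \frac{109013337}{99055931} \approx -1.1005$)
$\left(\left(-2648 - -10463\right) + E\right) + p{\left(33,-141 \right)} = \left(\left(-2648 - -10463\right) - \frac{109013337}{99055931}\right) + 33 = \left(\left(-2648 + 10463\right) - \frac{109013337}{99055931}\right) + 33 = \left(7815 - \frac{109013337}{99055931}\right) + 33 = \frac{774013087428}{99055931} + 33 = \frac{777281933151}{99055931}$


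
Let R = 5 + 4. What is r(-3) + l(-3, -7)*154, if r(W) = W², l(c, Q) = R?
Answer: 1395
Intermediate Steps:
R = 9
l(c, Q) = 9
r(-3) + l(-3, -7)*154 = (-3)² + 9*154 = 9 + 1386 = 1395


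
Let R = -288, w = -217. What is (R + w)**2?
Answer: 255025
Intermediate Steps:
(R + w)**2 = (-288 - 217)**2 = (-505)**2 = 255025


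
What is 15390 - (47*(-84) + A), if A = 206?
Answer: 19132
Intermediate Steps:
15390 - (47*(-84) + A) = 15390 - (47*(-84) + 206) = 15390 - (-3948 + 206) = 15390 - 1*(-3742) = 15390 + 3742 = 19132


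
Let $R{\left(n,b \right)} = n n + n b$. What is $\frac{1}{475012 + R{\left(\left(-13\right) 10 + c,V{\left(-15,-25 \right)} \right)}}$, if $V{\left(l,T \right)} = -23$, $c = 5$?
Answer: $\frac{1}{493512} \approx 2.0263 \cdot 10^{-6}$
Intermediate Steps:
$R{\left(n,b \right)} = n^{2} + b n$
$\frac{1}{475012 + R{\left(\left(-13\right) 10 + c,V{\left(-15,-25 \right)} \right)}} = \frac{1}{475012 + \left(\left(-13\right) 10 + 5\right) \left(-23 + \left(\left(-13\right) 10 + 5\right)\right)} = \frac{1}{475012 + \left(-130 + 5\right) \left(-23 + \left(-130 + 5\right)\right)} = \frac{1}{475012 - 125 \left(-23 - 125\right)} = \frac{1}{475012 - -18500} = \frac{1}{475012 + 18500} = \frac{1}{493512}$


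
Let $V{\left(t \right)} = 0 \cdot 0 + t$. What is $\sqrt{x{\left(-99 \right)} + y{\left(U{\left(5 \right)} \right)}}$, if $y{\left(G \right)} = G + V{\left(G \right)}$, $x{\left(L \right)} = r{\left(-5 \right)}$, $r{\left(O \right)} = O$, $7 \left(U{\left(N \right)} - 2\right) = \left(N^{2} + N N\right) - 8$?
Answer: $\sqrt{11} \approx 3.3166$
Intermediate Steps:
$V{\left(t \right)} = t$ ($V{\left(t \right)} = 0 + t = t$)
$U{\left(N \right)} = \frac{6}{7} + \frac{2 N^{2}}{7}$ ($U{\left(N \right)} = 2 + \frac{\left(N^{2} + N N\right) - 8}{7} = 2 + \frac{\left(N^{2} + N^{2}\right) - 8}{7} = 2 + \frac{2 N^{2} - 8}{7} = 2 + \frac{-8 + 2 N^{2}}{7} = 2 + \left(- \frac{8}{7} + \frac{2 N^{2}}{7}\right) = \frac{6}{7} + \frac{2 N^{2}}{7}$)
$x{\left(L \right)} = -5$
$y{\left(G \right)} = 2 G$ ($y{\left(G \right)} = G + G = 2 G$)
$\sqrt{x{\left(-99 \right)} + y{\left(U{\left(5 \right)} \right)}} = \sqrt{-5 + 2 \left(\frac{6}{7} + \frac{2 \cdot 5^{2}}{7}\right)} = \sqrt{-5 + 2 \left(\frac{6}{7} + \frac{2}{7} \cdot 25\right)} = \sqrt{-5 + 2 \left(\frac{6}{7} + \frac{50}{7}\right)} = \sqrt{-5 + 2 \cdot 8} = \sqrt{-5 + 16} = \sqrt{11}$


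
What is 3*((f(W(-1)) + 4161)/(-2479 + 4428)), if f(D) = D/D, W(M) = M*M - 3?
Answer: 12486/1949 ≈ 6.4064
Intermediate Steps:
W(M) = -3 + M² (W(M) = M² - 3 = -3 + M²)
f(D) = 1
3*((f(W(-1)) + 4161)/(-2479 + 4428)) = 3*((1 + 4161)/(-2479 + 4428)) = 3*(4162/1949) = 12486/1949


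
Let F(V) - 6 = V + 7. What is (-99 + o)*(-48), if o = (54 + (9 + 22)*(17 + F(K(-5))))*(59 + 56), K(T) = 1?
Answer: -5598048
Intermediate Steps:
F(V) = 13 + V (F(V) = 6 + (V + 7) = 6 + (7 + V) = 13 + V)
o = 116725 (o = (54 + (9 + 22)*(17 + (13 + 1)))*(59 + 56) = (54 + 31*(17 + 14))*115 = (54 + 31*31)*115 = (54 + 961)*115 = 1015*115 = 116725)
(-99 + o)*(-48) = (-99 + 116725)*(-48) = 116626*(-48) = -5598048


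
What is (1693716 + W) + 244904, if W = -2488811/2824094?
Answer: 421141740113/217238 ≈ 1.9386e+6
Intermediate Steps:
W = -191447/217238 (W = -2488811*1/2824094 = -191447/217238 ≈ -0.88128)
(1693716 + W) + 244904 = (1693716 - 191447/217238) + 244904 = 367939284961/217238 + 244904 = 421141740113/217238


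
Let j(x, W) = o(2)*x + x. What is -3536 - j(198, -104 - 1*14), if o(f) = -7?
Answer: -2348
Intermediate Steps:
j(x, W) = -6*x (j(x, W) = -7*x + x = -6*x)
-3536 - j(198, -104 - 1*14) = -3536 - (-6)*198 = -3536 - 1*(-1188) = -3536 + 1188 = -2348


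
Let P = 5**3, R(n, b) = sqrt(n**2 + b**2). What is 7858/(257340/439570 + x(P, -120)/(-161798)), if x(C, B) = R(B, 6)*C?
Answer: 19391545240159616118868/1408386903648870777 + 153539909537400044750*sqrt(401)/1408386903648870777 ≈ 15952.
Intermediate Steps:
R(n, b) = sqrt(b**2 + n**2)
P = 125
x(C, B) = C*sqrt(36 + B**2) (x(C, B) = sqrt(6**2 + B**2)*C = sqrt(36 + B**2)*C = C*sqrt(36 + B**2))
7858/(257340/439570 + x(P, -120)/(-161798)) = 7858/(257340/439570 + (125*sqrt(36 + (-120)**2))/(-161798)) = 7858/(257340*(1/439570) + (125*sqrt(36 + 14400))*(-1/161798)) = 7858/(25734/43957 + (125*sqrt(14436))*(-1/161798)) = 7858/(25734/43957 + (125*(6*sqrt(401)))*(-1/161798)) = 7858/(25734/43957 + (750*sqrt(401))*(-1/161798)) = 7858/(25734/43957 - 375*sqrt(401)/80899)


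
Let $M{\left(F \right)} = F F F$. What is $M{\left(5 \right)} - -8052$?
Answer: $8177$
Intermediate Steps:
$M{\left(F \right)} = F^{3}$ ($M{\left(F \right)} = F^{2} F = F^{3}$)
$M{\left(5 \right)} - -8052 = 5^{3} - -8052 = 125 + 8052 = 8177$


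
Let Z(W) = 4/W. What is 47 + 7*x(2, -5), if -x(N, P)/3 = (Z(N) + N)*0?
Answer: 47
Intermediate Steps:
x(N, P) = 0 (x(N, P) = -3*(4/N + N)*0 = -3*(N + 4/N)*0 = -3*0 = 0)
47 + 7*x(2, -5) = 47 + 7*0 = 47 + 0 = 47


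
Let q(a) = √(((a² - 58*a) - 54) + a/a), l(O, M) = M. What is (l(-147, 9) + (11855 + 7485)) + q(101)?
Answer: 19349 + √4290 ≈ 19415.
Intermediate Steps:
q(a) = √(-53 + a² - 58*a) (q(a) = √((-54 + a² - 58*a) + 1) = √(-53 + a² - 58*a))
(l(-147, 9) + (11855 + 7485)) + q(101) = (9 + (11855 + 7485)) + √(-53 + 101² - 58*101) = (9 + 19340) + √(-53 + 10201 - 5858) = 19349 + √4290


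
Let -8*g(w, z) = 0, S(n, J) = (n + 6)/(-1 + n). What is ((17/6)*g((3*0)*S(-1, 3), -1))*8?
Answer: 0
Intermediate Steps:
S(n, J) = (6 + n)/(-1 + n)
g(w, z) = 0 (g(w, z) = -⅛*0 = 0)
((17/6)*g((3*0)*S(-1, 3), -1))*8 = ((17/6)*0)*8 = 0*8 = 0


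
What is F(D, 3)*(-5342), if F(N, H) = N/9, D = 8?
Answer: -42736/9 ≈ -4748.4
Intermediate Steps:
F(N, H) = N/9 (F(N, H) = N*(⅑) = N/9)
F(D, 3)*(-5342) = ((⅑)*8)*(-5342) = (8/9)*(-5342) = -42736/9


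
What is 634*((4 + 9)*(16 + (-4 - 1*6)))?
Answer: 49452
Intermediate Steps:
634*((4 + 9)*(16 + (-4 - 1*6))) = 634*(13*(16 + (-4 - 6))) = 634*(13*(16 - 10)) = 634*(13*6) = 634*78 = 49452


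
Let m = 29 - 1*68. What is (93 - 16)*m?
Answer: -3003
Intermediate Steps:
m = -39 (m = 29 - 68 = -39)
(93 - 16)*m = (93 - 16)*(-39) = 77*(-39) = -3003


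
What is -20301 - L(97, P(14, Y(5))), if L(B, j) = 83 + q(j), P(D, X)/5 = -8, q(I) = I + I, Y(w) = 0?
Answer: -20304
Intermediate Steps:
q(I) = 2*I
P(D, X) = -40 (P(D, X) = 5*(-8) = -40)
L(B, j) = 83 + 2*j
-20301 - L(97, P(14, Y(5))) = -20301 - (83 + 2*(-40)) = -20301 - (83 - 80) = -20301 - 1*3 = -20301 - 3 = -20304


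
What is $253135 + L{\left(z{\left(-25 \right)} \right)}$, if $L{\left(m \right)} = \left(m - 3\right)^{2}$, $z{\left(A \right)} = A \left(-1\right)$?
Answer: $253619$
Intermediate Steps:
$z{\left(A \right)} = - A$
$L{\left(m \right)} = \left(-3 + m\right)^{2}$
$253135 + L{\left(z{\left(-25 \right)} \right)} = 253135 + \left(-3 - -25\right)^{2} = 253135 + \left(-3 + 25\right)^{2} = 253135 + 22^{2} = 253135 + 484 = 253619$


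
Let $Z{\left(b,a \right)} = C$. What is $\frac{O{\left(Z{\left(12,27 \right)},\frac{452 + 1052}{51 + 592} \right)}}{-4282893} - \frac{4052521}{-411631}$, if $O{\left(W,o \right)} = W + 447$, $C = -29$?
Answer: $\frac{1577849251045}{160270138953} \approx 9.8449$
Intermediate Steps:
$Z{\left(b,a \right)} = -29$
$O{\left(W,o \right)} = 447 + W$
$\frac{O{\left(Z{\left(12,27 \right)},\frac{452 + 1052}{51 + 592} \right)}}{-4282893} - \frac{4052521}{-411631} = \frac{447 - 29}{-4282893} - \frac{4052521}{-411631} = 418 \left(- \frac{1}{4282893}\right) - - \frac{368411}{37421} = - \frac{418}{4282893} + \frac{368411}{37421} = \frac{1577849251045}{160270138953}$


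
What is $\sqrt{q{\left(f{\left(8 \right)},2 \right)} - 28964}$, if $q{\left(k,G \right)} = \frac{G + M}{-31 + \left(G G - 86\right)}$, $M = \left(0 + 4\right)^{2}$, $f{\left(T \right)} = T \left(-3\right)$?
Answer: $\frac{5 i \sqrt{14793734}}{113} \approx 170.19 i$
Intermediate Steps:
$f{\left(T \right)} = - 3 T$
$M = 16$ ($M = 4^{2} = 16$)
$q{\left(k,G \right)} = \frac{16 + G}{-117 + G^{2}}$ ($q{\left(k,G \right)} = \frac{G + 16}{-31 + \left(G G - 86\right)} = \frac{16 + G}{-31 + \left(G^{2} - 86\right)} = \frac{16 + G}{-31 + \left(-86 + G^{2}\right)} = \frac{16 + G}{-117 + G^{2}}$)
$\sqrt{q{\left(f{\left(8 \right)},2 \right)} - 28964} = \sqrt{\frac{16 + 2}{-117 + 2^{2}} - 28964} = \sqrt{\frac{1}{-117 + 4} \cdot 18 - 28964} = \sqrt{\frac{1}{-113} \cdot 18 - 28964} = \sqrt{\left(- \frac{1}{113}\right) 18 - 28964} = \sqrt{- \frac{18}{113} - 28964} = \sqrt{- \frac{3272950}{113}} = \frac{5 i \sqrt{14793734}}{113}$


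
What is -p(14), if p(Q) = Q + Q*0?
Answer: -14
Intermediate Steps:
p(Q) = Q (p(Q) = Q + 0 = Q)
-p(14) = -1*14 = -14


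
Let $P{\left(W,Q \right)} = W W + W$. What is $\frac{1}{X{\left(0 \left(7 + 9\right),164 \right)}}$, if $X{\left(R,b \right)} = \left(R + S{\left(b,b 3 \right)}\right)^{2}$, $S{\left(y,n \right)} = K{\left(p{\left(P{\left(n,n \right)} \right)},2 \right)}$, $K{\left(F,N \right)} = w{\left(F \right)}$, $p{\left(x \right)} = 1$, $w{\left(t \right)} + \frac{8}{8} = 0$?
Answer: $1$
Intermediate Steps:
$w{\left(t \right)} = -1$ ($w{\left(t \right)} = -1 + 0 = -1$)
$P{\left(W,Q \right)} = W + W^{2}$ ($P{\left(W,Q \right)} = W^{2} + W = W + W^{2}$)
$K{\left(F,N \right)} = -1$
$S{\left(y,n \right)} = -1$
$X{\left(R,b \right)} = \left(-1 + R\right)^{2}$ ($X{\left(R,b \right)} = \left(R - 1\right)^{2} = \left(-1 + R\right)^{2}$)
$\frac{1}{X{\left(0 \left(7 + 9\right),164 \right)}} = \frac{1}{\left(-1 + 0 \left(7 + 9\right)\right)^{2}} = \frac{1}{\left(-1 + 0 \cdot 16\right)^{2}} = \frac{1}{\left(-1 + 0\right)^{2}} = \frac{1}{\left(-1\right)^{2}} = 1^{-1} = 1$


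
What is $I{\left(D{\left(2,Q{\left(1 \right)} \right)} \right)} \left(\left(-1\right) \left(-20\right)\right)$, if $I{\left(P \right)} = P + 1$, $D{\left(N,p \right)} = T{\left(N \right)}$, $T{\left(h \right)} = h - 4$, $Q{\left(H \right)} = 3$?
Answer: $-20$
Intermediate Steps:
$T{\left(h \right)} = -4 + h$
$D{\left(N,p \right)} = -4 + N$
$I{\left(P \right)} = 1 + P$
$I{\left(D{\left(2,Q{\left(1 \right)} \right)} \right)} \left(\left(-1\right) \left(-20\right)\right) = \left(1 + \left(-4 + 2\right)\right) \left(\left(-1\right) \left(-20\right)\right) = \left(1 - 2\right) 20 = \left(-1\right) 20 = -20$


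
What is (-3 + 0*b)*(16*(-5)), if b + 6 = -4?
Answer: 240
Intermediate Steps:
b = -10 (b = -6 - 4 = -10)
(-3 + 0*b)*(16*(-5)) = (-3 + 0*(-10))*(16*(-5)) = (-3 + 0)*(-80) = -3*(-80) = 240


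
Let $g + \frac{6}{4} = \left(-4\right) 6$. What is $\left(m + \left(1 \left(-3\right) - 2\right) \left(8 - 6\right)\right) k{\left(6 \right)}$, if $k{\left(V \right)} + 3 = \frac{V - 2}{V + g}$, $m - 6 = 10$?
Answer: $- \frac{250}{13} \approx -19.231$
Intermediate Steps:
$m = 16$ ($m = 6 + 10 = 16$)
$g = - \frac{51}{2}$ ($g = - \frac{3}{2} - 24 = - \frac{51}{2} \approx -25.5$)
$k{\left(V \right)} = -3 + \frac{-2 + V}{- \frac{51}{2} + V}$ ($k{\left(V \right)} = -3 + \frac{V - 2}{V - \frac{51}{2}} = -3 + \frac{-2 + V}{- \frac{51}{2} + V}$)
$\left(m + \left(1 \left(-3\right) - 2\right) \left(8 - 6\right)\right) k{\left(6 \right)} = \left(16 + \left(1 \left(-3\right) - 2\right) \left(8 - 6\right)\right) \frac{149 - 24}{-51 + 2 \cdot 6} = \left(16 + \left(-3 - 2\right) 2\right) \frac{149 - 24}{-51 + 12} = \left(16 - 10\right) \frac{1}{-39} \cdot 125 = \left(16 - 10\right) \left(\left(- \frac{1}{39}\right) 125\right) = 6 \left(- \frac{125}{39}\right) = - \frac{250}{13}$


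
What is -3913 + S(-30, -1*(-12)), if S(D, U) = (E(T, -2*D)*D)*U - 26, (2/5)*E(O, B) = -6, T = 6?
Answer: 1461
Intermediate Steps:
E(O, B) = -15 (E(O, B) = (5/2)*(-6) = -15)
S(D, U) = -26 - 15*D*U (S(D, U) = (-15*D)*U - 26 = -15*D*U - 26 = -26 - 15*D*U)
-3913 + S(-30, -1*(-12)) = -3913 + (-26 - 15*(-30)*(-1*(-12))) = -3913 + (-26 - 15*(-30)*12) = -3913 + (-26 + 5400) = -3913 + 5374 = 1461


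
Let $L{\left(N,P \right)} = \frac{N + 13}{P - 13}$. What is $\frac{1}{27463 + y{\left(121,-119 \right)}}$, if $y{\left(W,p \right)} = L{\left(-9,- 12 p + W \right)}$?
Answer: $\frac{384}{10545793} \approx 3.6413 \cdot 10^{-5}$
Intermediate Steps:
$L{\left(N,P \right)} = \frac{13 + N}{-13 + P}$ ($L{\left(N,P \right)} = \frac{13 + N}{P - 13} = \frac{13 + N}{-13 + P}$)
$y{\left(W,p \right)} = \frac{4}{-13 + W - 12 p}$ ($y{\left(W,p \right)} = \frac{13 - 9}{-13 + \left(- 12 p + W\right)} = \frac{1}{-13 + \left(W - 12 p\right)} 4 = \frac{1}{-13 + W - 12 p} 4 = \frac{4}{-13 + W - 12 p}$)
$\frac{1}{27463 + y{\left(121,-119 \right)}} = \frac{1}{27463 - \frac{4}{13 - 121 + 12 \left(-119\right)}} = \frac{1}{27463 - \frac{4}{13 - 121 - 1428}} = \frac{1}{27463 - \frac{4}{-1536}} = \frac{1}{27463 - - \frac{1}{384}} = \frac{1}{27463 + \frac{1}{384}} = \frac{1}{\frac{10545793}{384}} = \frac{384}{10545793}$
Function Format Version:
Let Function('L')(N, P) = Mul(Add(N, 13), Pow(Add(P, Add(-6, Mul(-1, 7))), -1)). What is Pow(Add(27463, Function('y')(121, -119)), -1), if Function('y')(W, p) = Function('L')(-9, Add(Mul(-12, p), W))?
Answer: Rational(384, 10545793) ≈ 3.6413e-5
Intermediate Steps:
Function('L')(N, P) = Mul(Pow(Add(-13, P), -1), Add(13, N)) (Function('L')(N, P) = Mul(Add(13, N), Pow(Add(P, Add(-6, -7)), -1)) = Mul(Add(13, N), Pow(Add(P, -13), -1)) = Mul(Add(13, N), Pow(Add(-13, P), -1)) = Mul(Pow(Add(-13, P), -1), Add(13, N)))
Function('y')(W, p) = Mul(4, Pow(Add(-13, W, Mul(-12, p)), -1)) (Function('y')(W, p) = Mul(Pow(Add(-13, Add(Mul(-12, p), W)), -1), Add(13, -9)) = Mul(Pow(Add(-13, Add(W, Mul(-12, p))), -1), 4) = Mul(Pow(Add(-13, W, Mul(-12, p)), -1), 4) = Mul(4, Pow(Add(-13, W, Mul(-12, p)), -1)))
Pow(Add(27463, Function('y')(121, -119)), -1) = Pow(Add(27463, Mul(-4, Pow(Add(13, Mul(-1, 121), Mul(12, -119)), -1))), -1) = Pow(Add(27463, Mul(-4, Pow(Add(13, -121, -1428), -1))), -1) = Pow(Add(27463, Mul(-4, Pow(-1536, -1))), -1) = Pow(Add(27463, Mul(-4, Rational(-1, 1536))), -1) = Pow(Add(27463, Rational(1, 384)), -1) = Pow(Rational(10545793, 384), -1) = Rational(384, 10545793)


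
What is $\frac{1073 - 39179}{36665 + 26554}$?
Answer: $- \frac{12702}{21073} \approx -0.60276$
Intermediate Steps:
$\frac{1073 - 39179}{36665 + 26554} = - \frac{38106}{63219} = \left(-38106\right) \frac{1}{63219} = - \frac{12702}{21073}$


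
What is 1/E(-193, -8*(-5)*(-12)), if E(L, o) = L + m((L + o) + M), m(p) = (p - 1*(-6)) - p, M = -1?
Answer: -1/187 ≈ -0.0053476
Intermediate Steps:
m(p) = 6 (m(p) = (p + 6) - p = (6 + p) - p = 6)
E(L, o) = 6 + L (E(L, o) = L + 6 = 6 + L)
1/E(-193, -8*(-5)*(-12)) = 1/(6 - 193) = 1/(-187) = -1/187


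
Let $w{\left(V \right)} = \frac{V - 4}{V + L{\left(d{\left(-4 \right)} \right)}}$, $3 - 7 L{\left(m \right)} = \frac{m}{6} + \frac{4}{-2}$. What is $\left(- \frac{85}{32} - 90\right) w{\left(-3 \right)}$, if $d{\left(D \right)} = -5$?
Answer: $- \frac{62265}{208} \approx -299.35$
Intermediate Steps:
$L{\left(m \right)} = \frac{5}{7} - \frac{m}{42}$ ($L{\left(m \right)} = \frac{3}{7} - \frac{\frac{m}{6} + \frac{4}{-2}}{7} = \frac{3}{7} - \frac{m \frac{1}{6} + 4 \left(- \frac{1}{2}\right)}{7} = \frac{3}{7} - \frac{\frac{m}{6} - 2}{7} = \frac{3}{7} - \frac{-2 + \frac{m}{6}}{7} = \frac{3}{7} - \left(- \frac{2}{7} + \frac{m}{42}\right) = \frac{5}{7} - \frac{m}{42}$)
$w{\left(V \right)} = \frac{-4 + V}{\frac{5}{6} + V}$ ($w{\left(V \right)} = \frac{V - 4}{V + \left(\frac{5}{7} - - \frac{5}{42}\right)} = \frac{-4 + V}{V + \left(\frac{5}{7} + \frac{5}{42}\right)} = \frac{-4 + V}{V + \frac{5}{6}} = \frac{-4 + V}{\frac{5}{6} + V}$)
$\left(- \frac{85}{32} - 90\right) w{\left(-3 \right)} = \left(- \frac{85}{32} - 90\right) \frac{6 \left(-4 - 3\right)}{5 + 6 \left(-3\right)} = \left(\left(-85\right) \frac{1}{32} - 90\right) 6 \frac{1}{5 - 18} \left(-7\right) = \left(- \frac{85}{32} - 90\right) 6 \frac{1}{-13} \left(-7\right) = - \frac{2965 \cdot 6 \left(- \frac{1}{13}\right) \left(-7\right)}{32} = \left(- \frac{2965}{32}\right) \frac{42}{13} = - \frac{62265}{208}$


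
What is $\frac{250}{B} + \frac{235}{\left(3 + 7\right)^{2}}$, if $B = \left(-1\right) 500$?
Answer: $\frac{37}{20} \approx 1.85$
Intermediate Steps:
$B = -500$
$\frac{250}{B} + \frac{235}{\left(3 + 7\right)^{2}} = \frac{250}{-500} + \frac{235}{\left(3 + 7\right)^{2}} = 250 \left(- \frac{1}{500}\right) + \frac{235}{10^{2}} = - \frac{1}{2} + \frac{235}{100} = - \frac{1}{2} + 235 \cdot \frac{1}{100} = - \frac{1}{2} + \frac{47}{20} = \frac{37}{20}$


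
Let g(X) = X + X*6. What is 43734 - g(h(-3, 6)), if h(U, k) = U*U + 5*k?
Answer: 43461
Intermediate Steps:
h(U, k) = U² + 5*k
g(X) = 7*X (g(X) = X + 6*X = 7*X)
43734 - g(h(-3, 6)) = 43734 - 7*((-3)² + 5*6) = 43734 - 7*(9 + 30) = 43734 - 7*39 = 43734 - 1*273 = 43734 - 273 = 43461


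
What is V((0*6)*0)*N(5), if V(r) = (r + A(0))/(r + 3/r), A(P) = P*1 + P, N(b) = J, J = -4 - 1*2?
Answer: 0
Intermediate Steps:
J = -6 (J = -4 - 2 = -6)
N(b) = -6
A(P) = 2*P (A(P) = P + P = 2*P)
V(r) = r/(r + 3/r) (V(r) = (r + 2*0)/(r + 3/r) = (r + 0)/(r + 3/r) = r/(r + 3/r))
V((0*6)*0)*N(5) = (((0*6)*0)**2/(3 + ((0*6)*0)**2))*(-6) = ((0*0)**2/(3 + (0*0)**2))*(-6) = (0**2/(3 + 0**2))*(-6) = (0/(3 + 0))*(-6) = (0/3)*(-6) = (0*(1/3))*(-6) = 0*(-6) = 0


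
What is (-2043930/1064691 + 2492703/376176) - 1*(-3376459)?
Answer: 150256837375355093/44501244624 ≈ 3.3765e+6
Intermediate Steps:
(-2043930/1064691 + 2492703/376176) - 1*(-3376459) = (-2043930*1/1064691 + 2492703*(1/376176)) + 3376459 = (-681310/354897 + 830901/125392) + 3376459 = 209453448677/44501244624 + 3376459 = 150256837375355093/44501244624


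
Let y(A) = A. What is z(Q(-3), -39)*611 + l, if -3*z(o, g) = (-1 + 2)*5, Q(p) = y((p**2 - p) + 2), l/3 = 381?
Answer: 374/3 ≈ 124.67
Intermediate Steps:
l = 1143 (l = 3*381 = 1143)
Q(p) = 2 + p**2 - p (Q(p) = (p**2 - p) + 2 = 2 + p**2 - p)
z(o, g) = -5/3 (z(o, g) = -(-1 + 2)*5/3 = -5/3)
z(Q(-3), -39)*611 + l = -5/3*611 + 1143 = -3055/3 + 1143 = 374/3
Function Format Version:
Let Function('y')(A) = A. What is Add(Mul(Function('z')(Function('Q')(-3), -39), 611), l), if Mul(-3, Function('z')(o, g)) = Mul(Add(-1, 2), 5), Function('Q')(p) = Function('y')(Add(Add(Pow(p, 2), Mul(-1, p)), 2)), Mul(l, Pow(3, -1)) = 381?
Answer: Rational(374, 3) ≈ 124.67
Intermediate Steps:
l = 1143 (l = Mul(3, 381) = 1143)
Function('Q')(p) = Add(2, Pow(p, 2), Mul(-1, p)) (Function('Q')(p) = Add(Add(Pow(p, 2), Mul(-1, p)), 2) = Add(2, Pow(p, 2), Mul(-1, p)))
Function('z')(o, g) = Rational(-5, 3) (Function('z')(o, g) = Mul(Rational(-1, 3), Mul(Add(-1, 2), 5)) = Mul(Rational(-1, 3), Mul(1, 5)) = Mul(Rational(-1, 3), 5) = Rational(-5, 3))
Add(Mul(Function('z')(Function('Q')(-3), -39), 611), l) = Add(Mul(Rational(-5, 3), 611), 1143) = Add(Rational(-3055, 3), 1143) = Rational(374, 3)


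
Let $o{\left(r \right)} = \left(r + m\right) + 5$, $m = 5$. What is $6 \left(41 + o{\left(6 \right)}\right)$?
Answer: $342$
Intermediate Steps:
$o{\left(r \right)} = 10 + r$ ($o{\left(r \right)} = \left(r + 5\right) + 5 = \left(5 + r\right) + 5 = 10 + r$)
$6 \left(41 + o{\left(6 \right)}\right) = 6 \left(41 + \left(10 + 6\right)\right) = 6 \left(41 + 16\right) = 6 \cdot 57 = 342$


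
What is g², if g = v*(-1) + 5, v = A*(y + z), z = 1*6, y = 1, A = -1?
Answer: 144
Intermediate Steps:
z = 6
v = -7 (v = -(1 + 6) = -1*7 = -7)
g = 12 (g = -7*(-1) + 5 = 7 + 5 = 12)
g² = 12² = 144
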